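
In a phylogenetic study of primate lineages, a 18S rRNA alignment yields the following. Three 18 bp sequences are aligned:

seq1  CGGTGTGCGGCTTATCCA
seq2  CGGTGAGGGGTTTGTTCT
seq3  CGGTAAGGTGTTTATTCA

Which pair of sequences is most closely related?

seq1–seq2: 6/18 differ, p = 0.333, d = 0.441.
seq1–seq3: 6/18 differ, p = 0.333, d = 0.441.
seq2–seq3: 4/18 differ, p = 0.222, d = 0.264.
The smallest distance is between seq2 and seq3.

seq2 and seq3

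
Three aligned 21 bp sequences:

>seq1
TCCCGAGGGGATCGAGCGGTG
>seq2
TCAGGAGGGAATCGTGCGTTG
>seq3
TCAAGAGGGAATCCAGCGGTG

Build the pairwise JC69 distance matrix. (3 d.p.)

d(seq1,seq2) = 0.286, d(seq1,seq3) = 0.220, d(seq2,seq3) = 0.220

seq1–seq2: 5/21 sites differ → p ≈ 0.238095, d = −0.75 ln(1 − 0.31746) = 0.286451 ≈ 0.286.
seq1–seq3: 4/21 sites differ → p ≈ 0.190476, d = −0.75 ln(1 − 0.253968) = 0.219740 ≈ 0.220.
seq2–seq3: 4/21 sites differ → p ≈ 0.190476, d = −0.75 ln(1 − 0.253968) = 0.219740 ≈ 0.220.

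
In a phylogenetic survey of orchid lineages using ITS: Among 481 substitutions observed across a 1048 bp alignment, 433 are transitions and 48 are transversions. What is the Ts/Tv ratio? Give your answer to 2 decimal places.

R = 433/48 = 9.020833… ≈ 9.02 (to 2 d.p.).

9.02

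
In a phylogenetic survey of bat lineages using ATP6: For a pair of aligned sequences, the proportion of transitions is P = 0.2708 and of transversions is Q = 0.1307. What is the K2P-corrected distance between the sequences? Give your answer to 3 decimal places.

0.634

Under the Kimura two-parameter model, d = −½ ln(1 − 2P − Q) − ¼ ln(1 − 2Q).
1 − 2P − Q = 0.3277, giving −½ ln(0.3277) = 0.557828.
1 − 2Q = 0.7386, giving −¼ ln(0.7386) = 0.075750.
d = 0.557828 + 0.075750 = 0.633578.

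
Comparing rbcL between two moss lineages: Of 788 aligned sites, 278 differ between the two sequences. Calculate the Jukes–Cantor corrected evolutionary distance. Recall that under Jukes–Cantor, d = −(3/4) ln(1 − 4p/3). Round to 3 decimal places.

p = 278/788 ≈ 0.352792.
d = −(3/4) ln(1 − 4p/3) = −0.75 ln(1 − 0.470389) = −0.75 ln(0.529611)
  = −0.75 × (-0.635613) = 0.476710 substitutions/site.

0.477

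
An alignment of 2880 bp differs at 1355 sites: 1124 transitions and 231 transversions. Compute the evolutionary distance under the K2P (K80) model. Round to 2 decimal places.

1.03

P = 1124/2880 ≈ 0.390278 and Q = 231/2880 ≈ 0.080208.
Under the Kimura two-parameter model, d = −½ ln(1 − 2P − Q) − ¼ ln(1 − 2Q).
1 − 2P − Q = 0.139236, giving −½ ln(0.139236) = 0.985792.
1 − 2Q = 0.839584, giving −¼ ln(0.839584) = 0.043712.
d = 0.985792 + 0.043712 = 1.029504.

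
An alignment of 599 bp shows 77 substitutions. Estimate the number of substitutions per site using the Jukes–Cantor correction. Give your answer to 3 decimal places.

0.141

p = 77/599 ≈ 0.128548.
d = −(3/4) ln(1 − 4p/3) = −0.75 ln(1 − 0.171397) = −0.75 ln(0.828603)
  = −0.75 × (-0.188014) = 0.141011 substitutions/site.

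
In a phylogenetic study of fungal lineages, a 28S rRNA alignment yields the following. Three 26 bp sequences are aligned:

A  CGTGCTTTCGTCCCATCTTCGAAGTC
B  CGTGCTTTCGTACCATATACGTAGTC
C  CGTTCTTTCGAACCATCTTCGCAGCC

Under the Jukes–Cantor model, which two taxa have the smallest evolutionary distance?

A and B

A–B: 4/26 differ, p = 0.154, d = 0.172.
A–C: 5/26 differ, p = 0.192, d = 0.222.
B–C: 6/26 differ, p = 0.231, d = 0.276.
The smallest distance is between A and B.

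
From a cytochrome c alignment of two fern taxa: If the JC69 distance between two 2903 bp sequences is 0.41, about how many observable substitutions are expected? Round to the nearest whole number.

917

Invert JC69: p = (3/4)(1 − e^(−4d/3)) = 0.75 × (1 − e^(-0.546667)) = 0.75 × (1 − 0.578876) = 0.315843.
Expected differing sites = pL ≈ 0.315843 × 2903 = 916.892229 ≈ 917.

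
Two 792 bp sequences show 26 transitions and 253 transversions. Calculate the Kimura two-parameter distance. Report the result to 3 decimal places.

P = 26/792 ≈ 0.032828 and Q = 253/792 ≈ 0.319444.
Under the Kimura two-parameter model, d = −½ ln(1 − 2P − Q) − ¼ ln(1 − 2Q).
1 − 2P − Q = 0.6149, giving −½ ln(0.6149) = 0.243148.
1 − 2Q = 0.361112, giving −¼ ln(0.361112) = 0.254642.
d = 0.243148 + 0.254642 = 0.497790.

0.498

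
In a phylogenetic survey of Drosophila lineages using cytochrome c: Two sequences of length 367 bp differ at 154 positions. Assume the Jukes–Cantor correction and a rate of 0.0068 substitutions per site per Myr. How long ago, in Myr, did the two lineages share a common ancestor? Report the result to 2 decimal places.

45.21

p = 154/367 ≈ 0.419619.
d = −(3/4) ln(1 − 4p/3) = −0.75 ln(1 − 0.559492) = −0.75 ln(0.440508)
  = −0.75 × (-0.819827) = 0.614870 substitutions/site.
Under a molecular clock d = 2μt, so t = d/(2μ) = 0.614870 / (2 × 0.0068) = 45.21 Myr.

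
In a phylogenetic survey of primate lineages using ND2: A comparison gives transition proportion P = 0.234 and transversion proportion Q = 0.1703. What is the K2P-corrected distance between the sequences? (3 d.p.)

Under the Kimura two-parameter model, d = −½ ln(1 − 2P − Q) − ¼ ln(1 − 2Q).
1 − 2P − Q = 0.3617, giving −½ ln(0.3617) = 0.508470.
1 − 2Q = 0.6594, giving −¼ ln(0.6594) = 0.104106.
d = 0.508470 + 0.104106 = 0.612576.

0.613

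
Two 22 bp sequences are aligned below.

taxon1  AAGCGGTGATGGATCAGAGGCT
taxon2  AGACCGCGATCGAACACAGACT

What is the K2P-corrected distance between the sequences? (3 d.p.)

Of 22 sites, 4 differences are transitions and 4 are transversions, so P = 4/22 ≈ 0.181818 and Q = 4/22 ≈ 0.181818.
Under the Kimura two-parameter model, d = −½ ln(1 − 2P − Q) − ¼ ln(1 − 2Q).
1 − 2P − Q = 0.454546, giving −½ ln(0.454546) = 0.394228.
1 − 2Q = 0.636364, giving −¼ ln(0.636364) = 0.112996.
d = 0.394228 + 0.112996 = 0.507224.

0.507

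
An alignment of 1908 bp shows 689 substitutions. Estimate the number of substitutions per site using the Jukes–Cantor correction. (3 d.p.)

0.493

p = 689/1908 ≈ 0.361111.
d = −(3/4) ln(1 − 4p/3) = −0.75 ln(1 − 0.481481) = −0.75 ln(0.518519)
  = −0.75 × (-0.656779) = 0.492584 substitutions/site.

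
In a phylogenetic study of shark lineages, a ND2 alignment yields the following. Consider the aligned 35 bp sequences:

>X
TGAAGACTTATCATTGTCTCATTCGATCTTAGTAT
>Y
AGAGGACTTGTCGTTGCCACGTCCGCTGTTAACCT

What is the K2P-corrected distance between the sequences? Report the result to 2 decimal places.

0.54

Of 35 sites, 8 differences are transitions and 5 are transversions, so P = 8/35 ≈ 0.228571 and Q = 5/35 ≈ 0.142857.
Under the Kimura two-parameter model, d = −½ ln(1 − 2P − Q) − ¼ ln(1 − 2Q).
1 − 2P − Q = 0.400001, giving −½ ln(0.400001) = 0.458144.
1 − 2Q = 0.714286, giving −¼ ln(0.714286) = 0.084118.
d = 0.458144 + 0.084118 = 0.542262.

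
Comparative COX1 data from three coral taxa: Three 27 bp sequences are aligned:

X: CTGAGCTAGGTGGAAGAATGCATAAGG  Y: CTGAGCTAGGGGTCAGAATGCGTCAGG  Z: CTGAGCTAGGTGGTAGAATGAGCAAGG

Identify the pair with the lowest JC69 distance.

X and Z

X–Y: 5/27 differ, p = 0.185, d = 0.213.
X–Z: 4/27 differ, p = 0.148, d = 0.165.
Y–Z: 6/27 differ, p = 0.222, d = 0.264.
The smallest distance is between X and Z.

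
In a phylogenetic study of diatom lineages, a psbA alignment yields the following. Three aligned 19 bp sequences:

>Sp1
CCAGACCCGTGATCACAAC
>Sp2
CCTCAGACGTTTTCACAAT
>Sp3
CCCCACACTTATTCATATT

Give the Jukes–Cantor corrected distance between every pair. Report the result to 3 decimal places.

Sp1–Sp2: 7/19 sites differ → p ≈ 0.368421, d = −0.75 ln(1 − 0.491228) = 0.506816 ≈ 0.507.
Sp1–Sp3: 9/19 sites differ → p ≈ 0.473684, d = −0.75 ln(1 − 0.631579) = 0.748897 ≈ 0.749.
Sp2–Sp3: 6/19 sites differ → p ≈ 0.315789, d = −0.75 ln(1 − 0.421052) = 0.409907 ≈ 0.410.

d(Sp1,Sp2) = 0.507, d(Sp1,Sp3) = 0.749, d(Sp2,Sp3) = 0.410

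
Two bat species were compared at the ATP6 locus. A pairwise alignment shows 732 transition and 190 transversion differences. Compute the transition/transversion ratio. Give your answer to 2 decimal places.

3.85

R = 732/190 = 3.852631… ≈ 3.85 (to 2 d.p.).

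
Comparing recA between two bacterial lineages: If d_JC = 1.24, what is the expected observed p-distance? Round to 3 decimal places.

p = (3/4)(1 − e^(−4d/3)) = 0.75 × (1 − e^(-1.653333)) = 0.75 × (1 − 0.191411) = 0.606442.

0.606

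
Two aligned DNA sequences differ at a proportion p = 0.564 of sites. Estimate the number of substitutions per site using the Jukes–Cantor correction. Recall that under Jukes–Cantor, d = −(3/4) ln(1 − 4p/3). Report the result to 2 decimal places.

1.05

d = −(3/4) ln(1 − 4p/3) = −0.75 ln(1 − 0.752) = −0.75 ln(0.248)
  = −0.75 × (-1.394327) = 1.045745 substitutions/site.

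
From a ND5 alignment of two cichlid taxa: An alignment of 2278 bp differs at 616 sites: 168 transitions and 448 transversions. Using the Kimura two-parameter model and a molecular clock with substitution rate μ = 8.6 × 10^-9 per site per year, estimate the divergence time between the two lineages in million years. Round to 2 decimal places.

19.53

P = 168/2278 ≈ 0.073749 and Q = 448/2278 ≈ 0.196664.
Under the Kimura two-parameter model, d = −½ ln(1 − 2P − Q) − ¼ ln(1 − 2Q).
1 − 2P − Q = 0.655838, giving −½ ln(0.655838) = 0.210921.
1 − 2Q = 0.606672, giving −¼ ln(0.606672) = 0.124942.
d = 0.210921 + 0.124942 = 0.335863.
Under a molecular clock d = 2μt, so t = d/(2μ) = 0.335863 / (2 × 8.6 × 10^-9) = 19.53 million years.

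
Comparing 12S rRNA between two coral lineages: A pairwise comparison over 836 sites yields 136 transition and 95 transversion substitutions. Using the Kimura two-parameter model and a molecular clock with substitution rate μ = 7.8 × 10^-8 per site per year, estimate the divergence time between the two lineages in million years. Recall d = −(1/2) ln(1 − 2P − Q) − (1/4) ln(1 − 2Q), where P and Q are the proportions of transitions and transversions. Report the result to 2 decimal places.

2.27

P = 136/836 ≈ 0.162679 and Q = 95/836 ≈ 0.113636.
Under the Kimura two-parameter model, d = −½ ln(1 − 2P − Q) − ¼ ln(1 − 2Q).
1 − 2P − Q = 0.561006, giving −½ ln(0.561006) = 0.289012.
1 − 2Q = 0.772728, giving −¼ ln(0.772728) = 0.064457.
d = 0.289012 + 0.064457 = 0.353469.
Under a molecular clock d = 2μt, so t = d/(2μ) = 0.353469 / (2 × 7.8 × 10^-8) = 2.27 million years.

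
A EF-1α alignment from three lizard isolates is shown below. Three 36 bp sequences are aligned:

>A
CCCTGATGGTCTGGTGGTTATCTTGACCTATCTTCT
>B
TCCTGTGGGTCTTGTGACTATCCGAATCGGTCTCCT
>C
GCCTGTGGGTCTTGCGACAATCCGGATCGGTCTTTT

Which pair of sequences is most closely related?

B and C

A–B: 13/36 differ, p = 0.361, d = 0.493.
A–C: 14/36 differ, p = 0.389, d = 0.548.
B–C: 6/36 differ, p = 0.167, d = 0.188.
The smallest distance is between B and C.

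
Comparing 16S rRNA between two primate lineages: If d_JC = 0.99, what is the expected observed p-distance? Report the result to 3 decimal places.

p = (3/4)(1 − e^(−4d/3)) = 0.75 × (1 − e^(-1.32)) = 0.75 × (1 − 0.267135) = 0.549649.

0.550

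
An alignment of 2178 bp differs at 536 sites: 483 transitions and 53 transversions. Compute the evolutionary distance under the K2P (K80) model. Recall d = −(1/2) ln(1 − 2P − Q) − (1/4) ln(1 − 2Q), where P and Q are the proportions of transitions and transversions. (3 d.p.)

P = 483/2178 ≈ 0.221763 and Q = 53/2178 ≈ 0.024334.
Under the Kimura two-parameter model, d = −½ ln(1 − 2P − Q) − ¼ ln(1 − 2Q).
1 − 2P − Q = 0.53214, giving −½ ln(0.53214) = 0.315424.
1 − 2Q = 0.951332, giving −¼ ln(0.951332) = 0.012473.
d = 0.315424 + 0.012473 = 0.327897.

0.328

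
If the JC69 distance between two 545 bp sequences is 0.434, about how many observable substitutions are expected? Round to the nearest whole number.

Invert JC69: p = (3/4)(1 − e^(−4d/3)) = 0.75 × (1 − e^(-0.578667)) = 0.75 × (1 − 0.560645) = 0.329516.
Expected differing sites = pL ≈ 0.329516 × 545 = 179.58622 ≈ 180.

180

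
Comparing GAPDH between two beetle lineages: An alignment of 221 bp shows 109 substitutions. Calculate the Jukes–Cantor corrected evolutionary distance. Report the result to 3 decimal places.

p = 109/221 ≈ 0.493213.
d = −(3/4) ln(1 − 4p/3) = −0.75 ln(1 − 0.657617) = −0.75 ln(0.342383)
  = −0.75 × (-1.071825) = 0.803869 substitutions/site.

0.804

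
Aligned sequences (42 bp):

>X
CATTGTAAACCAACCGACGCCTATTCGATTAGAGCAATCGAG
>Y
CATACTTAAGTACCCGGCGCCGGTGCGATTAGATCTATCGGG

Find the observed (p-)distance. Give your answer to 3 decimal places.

0.310

The sequences differ at 13 of 42 positions.
p = 13/42 = 0.309523… ≈ 0.310 (to 3 d.p.).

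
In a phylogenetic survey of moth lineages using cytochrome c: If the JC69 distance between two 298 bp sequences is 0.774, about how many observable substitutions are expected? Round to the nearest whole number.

144

Invert JC69: p = (3/4)(1 − e^(−4d/3)) = 0.75 × (1 − e^(-1.032)) = 0.75 × (1 − 0.356294) = 0.482780.
Expected differing sites = pL ≈ 0.482780 × 298 = 143.86844 ≈ 144.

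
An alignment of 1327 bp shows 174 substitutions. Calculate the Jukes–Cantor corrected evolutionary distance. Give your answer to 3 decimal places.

0.144

p = 174/1327 ≈ 0.131123.
d = −(3/4) ln(1 − 4p/3) = −0.75 ln(1 − 0.174831) = −0.75 ln(0.825169)
  = −0.75 × (-0.192167) = 0.144125 substitutions/site.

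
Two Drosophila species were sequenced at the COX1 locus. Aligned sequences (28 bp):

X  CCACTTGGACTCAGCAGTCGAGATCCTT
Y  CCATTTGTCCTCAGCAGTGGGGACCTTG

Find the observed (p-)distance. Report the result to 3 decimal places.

0.286

The sequences differ at 8 of 28 positions (sites 4, 8, 9, 19, 21, 24, 26, 28).
p = 8/28 = 0.285714… ≈ 0.286 (to 3 d.p.).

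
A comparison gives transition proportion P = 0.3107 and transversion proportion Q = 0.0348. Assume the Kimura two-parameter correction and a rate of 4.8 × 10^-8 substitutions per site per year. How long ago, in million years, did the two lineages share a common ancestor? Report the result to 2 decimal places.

Under the Kimura two-parameter model, d = −½ ln(1 − 2P − Q) − ¼ ln(1 − 2Q).
1 − 2P − Q = 0.3438, giving −½ ln(0.3438) = 0.533848.
1 − 2Q = 0.9304, giving −¼ ln(0.9304) = 0.018035.
d = 0.533848 + 0.018035 = 0.551883.
Under a molecular clock d = 2μt, so t = d/(2μ) = 0.551883 / (2 × 4.8 × 10^-8) = 5.75 million years.

5.75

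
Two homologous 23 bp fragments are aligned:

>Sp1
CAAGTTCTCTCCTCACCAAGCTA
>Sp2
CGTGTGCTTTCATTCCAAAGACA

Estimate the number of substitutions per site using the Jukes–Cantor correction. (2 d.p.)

0.65

The sequences differ at 10 of 23 sites (2, 3, 6, 9, 12, 14, 15, 17, 21, 22), so p = 10/23 ≈ 0.434783.
d = −(3/4) ln(1 − 4p/3) = −0.75 ln(1 − 0.579711) = −0.75 ln(0.420289)
  = −0.75 × (-0.866813) = 0.650110 substitutions/site.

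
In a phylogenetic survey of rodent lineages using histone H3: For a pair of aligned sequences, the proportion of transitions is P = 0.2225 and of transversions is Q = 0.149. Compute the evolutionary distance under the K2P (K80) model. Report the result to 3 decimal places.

Under the Kimura two-parameter model, d = −½ ln(1 − 2P − Q) − ¼ ln(1 − 2Q).
1 − 2P − Q = 0.406, giving −½ ln(0.406) = 0.450701.
1 − 2Q = 0.702, giving −¼ ln(0.702) = 0.088455.
d = 0.450701 + 0.088455 = 0.539156.

0.539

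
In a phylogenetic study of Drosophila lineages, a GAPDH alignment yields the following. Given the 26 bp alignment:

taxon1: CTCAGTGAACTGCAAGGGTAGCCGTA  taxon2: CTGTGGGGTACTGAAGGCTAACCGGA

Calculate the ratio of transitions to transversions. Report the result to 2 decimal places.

0.33

Transitions are A↔G and C↔T; transversions are all other mismatches.
Transitions: 3. Transversions: 9.
R = 3/9 = 0.333333… ≈ 0.33 (to 2 d.p.).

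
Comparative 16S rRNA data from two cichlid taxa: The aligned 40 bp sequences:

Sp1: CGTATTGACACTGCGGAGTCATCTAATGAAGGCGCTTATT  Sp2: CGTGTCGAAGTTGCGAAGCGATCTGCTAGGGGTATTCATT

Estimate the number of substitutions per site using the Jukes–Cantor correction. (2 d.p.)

The sequences differ at 17 of 40 sites, so p = 17/40 = 0.425.
d = −(3/4) ln(1 − 4p/3) = −0.75 ln(1 − 0.566667) = −0.75 ln(0.433333)
  = −0.75 × (-0.836249) = 0.627187 substitutions/site.

0.63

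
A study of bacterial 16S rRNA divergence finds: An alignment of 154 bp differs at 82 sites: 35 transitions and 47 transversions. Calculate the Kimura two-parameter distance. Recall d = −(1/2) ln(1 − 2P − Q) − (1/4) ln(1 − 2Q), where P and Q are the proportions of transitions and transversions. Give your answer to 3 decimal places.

P = 35/154 ≈ 0.227273 and Q = 47/154 ≈ 0.305195.
Under the Kimura two-parameter model, d = −½ ln(1 − 2P − Q) − ¼ ln(1 − 2Q).
1 − 2P − Q = 0.240259, giving −½ ln(0.240259) = 0.713019.
1 − 2Q = 0.38961, giving −¼ ln(0.38961) = 0.235652.
d = 0.713019 + 0.235652 = 0.948671.

0.949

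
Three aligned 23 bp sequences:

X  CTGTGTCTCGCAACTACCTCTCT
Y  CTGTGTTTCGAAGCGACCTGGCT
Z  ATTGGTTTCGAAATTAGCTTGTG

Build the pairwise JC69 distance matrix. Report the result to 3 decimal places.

d(X,Y) = 0.321, d(X,Z) = 0.761, d(Y,Z) = 0.650

X–Y: 6/23 sites differ → p ≈ 0.26087, d = −0.75 ln(1 − 0.347827) = 0.320584 ≈ 0.321.
X–Z: 11/23 sites differ → p ≈ 0.478261, d = −0.75 ln(1 − 0.637681) = 0.761423 ≈ 0.761.
Y–Z: 10/23 sites differ → p ≈ 0.434783, d = −0.75 ln(1 − 0.579711) = 0.650110 ≈ 0.650.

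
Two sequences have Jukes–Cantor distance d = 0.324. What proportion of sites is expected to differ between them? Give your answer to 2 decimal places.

p = (3/4)(1 − e^(−4d/3)) = 0.75 × (1 − e^(-0.432)) = 0.75 × (1 − 0.649209) = 0.263093.

0.26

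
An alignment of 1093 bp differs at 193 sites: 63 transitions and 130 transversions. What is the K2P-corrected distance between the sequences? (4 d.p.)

P = 63/1093 ≈ 0.05764 and Q = 130/1093 ≈ 0.118939.
Under the Kimura two-parameter model, d = −½ ln(1 − 2P − Q) − ¼ ln(1 − 2Q).
1 − 2P − Q = 0.765781, giving −½ ln(0.765781) = 0.133430.
1 − 2Q = 0.762122, giving −¼ ln(0.762122) = 0.067912.
d = 0.133430 + 0.067912 = 0.201342.

0.2013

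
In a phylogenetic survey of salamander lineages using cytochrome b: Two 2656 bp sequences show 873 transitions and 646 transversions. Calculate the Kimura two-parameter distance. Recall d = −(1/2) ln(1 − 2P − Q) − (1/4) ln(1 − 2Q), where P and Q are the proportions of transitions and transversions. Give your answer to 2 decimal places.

P = 873/2656 ≈ 0.32869 and Q = 646/2656 ≈ 0.243223.
Under the Kimura two-parameter model, d = −½ ln(1 − 2P − Q) − ¼ ln(1 − 2Q).
1 − 2P − Q = 0.099397, giving −½ ln(0.099397) = 1.154317.
1 − 2Q = 0.513554, giving −¼ ln(0.513554) = 0.166600.
d = 1.154317 + 0.166600 = 1.320917.

1.32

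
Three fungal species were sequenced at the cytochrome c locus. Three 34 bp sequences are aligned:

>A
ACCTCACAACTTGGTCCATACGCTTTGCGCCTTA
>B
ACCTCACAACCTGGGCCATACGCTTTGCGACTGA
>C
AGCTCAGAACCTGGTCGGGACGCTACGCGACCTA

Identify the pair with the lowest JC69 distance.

A and B

A–B: 4/34 differ, p = 0.118, d = 0.128.
A–C: 10/34 differ, p = 0.294, d = 0.373.
B–C: 10/34 differ, p = 0.294, d = 0.373.
The smallest distance is between A and B.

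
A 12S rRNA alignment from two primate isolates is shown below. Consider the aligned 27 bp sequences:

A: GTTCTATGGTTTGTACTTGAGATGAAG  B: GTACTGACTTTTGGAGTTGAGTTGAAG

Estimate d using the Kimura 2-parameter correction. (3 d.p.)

0.385

Of 27 sites, 1 differences are transitions and 7 are transversions, so P = 1/27 ≈ 0.037037 and Q = 7/27 ≈ 0.259259.
Under the Kimura two-parameter model, d = −½ ln(1 − 2P − Q) − ¼ ln(1 − 2Q).
1 − 2P − Q = 0.666667, giving −½ ln(0.666667) = 0.202732.
1 − 2Q = 0.481482, giving −¼ ln(0.481482) = 0.182722.
d = 0.202732 + 0.182722 = 0.385454.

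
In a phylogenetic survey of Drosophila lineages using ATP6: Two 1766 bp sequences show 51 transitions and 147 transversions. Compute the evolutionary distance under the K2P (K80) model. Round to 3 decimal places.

P = 51/1766 ≈ 0.028879 and Q = 147/1766 ≈ 0.083239.
Under the Kimura two-parameter model, d = −½ ln(1 − 2P − Q) − ¼ ln(1 − 2Q).
1 − 2P − Q = 0.859003, giving −½ ln(0.859003) = 0.075991.
1 − 2Q = 0.833522, giving −¼ ln(0.833522) = 0.045524.
d = 0.075991 + 0.045524 = 0.121515.

0.122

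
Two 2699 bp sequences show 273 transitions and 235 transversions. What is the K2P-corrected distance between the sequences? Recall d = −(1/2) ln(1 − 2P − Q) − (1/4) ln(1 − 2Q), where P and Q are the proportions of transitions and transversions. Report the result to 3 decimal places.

P = 273/2699 ≈ 0.101149 and Q = 235/2699 ≈ 0.087069.
Under the Kimura two-parameter model, d = −½ ln(1 − 2P − Q) − ¼ ln(1 − 2Q).
1 − 2P − Q = 0.710633, giving −½ ln(0.710633) = 0.170800.
1 − 2Q = 0.825862, giving −¼ ln(0.825862) = 0.047832.
d = 0.170800 + 0.047832 = 0.218632.

0.219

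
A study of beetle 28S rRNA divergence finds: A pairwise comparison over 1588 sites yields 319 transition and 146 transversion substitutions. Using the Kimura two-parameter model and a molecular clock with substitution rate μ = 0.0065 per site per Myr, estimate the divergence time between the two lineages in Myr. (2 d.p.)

P = 319/1588 ≈ 0.200882 and Q = 146/1588 ≈ 0.09194.
Under the Kimura two-parameter model, d = −½ ln(1 − 2P − Q) − ¼ ln(1 − 2Q).
1 − 2P − Q = 0.506296, giving −½ ln(0.506296) = 0.340317.
1 − 2Q = 0.81612, giving −¼ ln(0.81612) = 0.050798.
d = 0.340317 + 0.050798 = 0.391115.
Under a molecular clock d = 2μt, so t = d/(2μ) = 0.391115 / (2 × 0.0065) = 30.09 Myr.

30.09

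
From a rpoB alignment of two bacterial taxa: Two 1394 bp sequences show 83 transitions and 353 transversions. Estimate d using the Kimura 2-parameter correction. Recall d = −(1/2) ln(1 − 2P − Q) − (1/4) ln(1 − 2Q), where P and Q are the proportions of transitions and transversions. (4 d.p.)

P = 83/1394 ≈ 0.059541 and Q = 353/1394 ≈ 0.253228.
Under the Kimura two-parameter model, d = −½ ln(1 − 2P − Q) − ¼ ln(1 − 2Q).
1 − 2P − Q = 0.62769, giving −½ ln(0.62769) = 0.232854.
1 − 2Q = 0.493544, giving −¼ ln(0.493544) = 0.176536.
d = 0.232854 + 0.176536 = 0.409390.

0.4094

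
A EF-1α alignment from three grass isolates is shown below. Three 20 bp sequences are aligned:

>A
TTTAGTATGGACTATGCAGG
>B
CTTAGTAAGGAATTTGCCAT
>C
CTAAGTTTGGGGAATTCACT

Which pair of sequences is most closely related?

A–B: 7/20 differ, p = 0.350, d = 0.471.
A–C: 9/20 differ, p = 0.450, d = 0.687.
B–C: 10/20 differ, p = 0.500, d = 0.824.
The smallest distance is between A and B.

A and B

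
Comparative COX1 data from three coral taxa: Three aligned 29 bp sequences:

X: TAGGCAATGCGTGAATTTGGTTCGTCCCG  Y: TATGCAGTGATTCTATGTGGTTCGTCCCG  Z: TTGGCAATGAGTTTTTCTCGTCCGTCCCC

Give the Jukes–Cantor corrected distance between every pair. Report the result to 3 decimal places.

d(X,Y) = 0.291, d(X,Z) = 0.401, d(Y,Z) = 0.462

X–Y: 7/29 sites differ → p ≈ 0.241379, d = −0.75 ln(1 − 0.321839) = 0.291278 ≈ 0.291.
X–Z: 9/29 sites differ → p ≈ 0.310345, d = −0.75 ln(1 − 0.413793) = 0.400562 ≈ 0.401.
Y–Z: 10/29 sites differ → p ≈ 0.344828, d = −0.75 ln(1 − 0.459771) = 0.461822 ≈ 0.462.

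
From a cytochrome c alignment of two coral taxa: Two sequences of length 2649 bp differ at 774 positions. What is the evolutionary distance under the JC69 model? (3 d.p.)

p = 774/2649 ≈ 0.292186.
d = −(3/4) ln(1 − 4p/3) = −0.75 ln(1 − 0.389581) = −0.75 ln(0.610419)
  = −0.75 × (-0.493610) = 0.370208 substitutions/site.

0.370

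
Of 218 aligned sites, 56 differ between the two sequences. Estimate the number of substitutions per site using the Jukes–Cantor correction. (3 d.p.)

p = 56/218 ≈ 0.256881.
d = −(3/4) ln(1 − 4p/3) = −0.75 ln(1 − 0.342508) = −0.75 ln(0.657492)
  = −0.75 × (-0.419323) = 0.314492 substitutions/site.

0.314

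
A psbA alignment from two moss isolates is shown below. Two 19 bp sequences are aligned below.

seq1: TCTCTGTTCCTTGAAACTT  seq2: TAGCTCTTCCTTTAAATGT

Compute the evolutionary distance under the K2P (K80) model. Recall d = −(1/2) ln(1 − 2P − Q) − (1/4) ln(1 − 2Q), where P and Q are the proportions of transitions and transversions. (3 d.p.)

Of 19 sites, 1 differences are transitions and 5 are transversions, so P = 1/19 ≈ 0.052632 and Q = 5/19 ≈ 0.263158.
Under the Kimura two-parameter model, d = −½ ln(1 − 2P − Q) − ¼ ln(1 − 2Q).
1 − 2P − Q = 0.631578, giving −½ ln(0.631578) = 0.229767.
1 − 2Q = 0.473684, giving −¼ ln(0.473684) = 0.186804.
d = 0.229767 + 0.186804 = 0.416571.

0.417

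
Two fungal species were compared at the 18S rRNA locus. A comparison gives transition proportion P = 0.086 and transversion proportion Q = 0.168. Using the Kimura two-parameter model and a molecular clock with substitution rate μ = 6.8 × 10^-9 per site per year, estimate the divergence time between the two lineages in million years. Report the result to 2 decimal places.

22.80

Under the Kimura two-parameter model, d = −½ ln(1 − 2P − Q) − ¼ ln(1 − 2Q).
1 − 2P − Q = 0.66, giving −½ ln(0.66) = 0.207758.
1 − 2Q = 0.664, giving −¼ ln(0.664) = 0.102368.
d = 0.207758 + 0.102368 = 0.310126.
Under a molecular clock d = 2μt, so t = d/(2μ) = 0.310126 / (2 × 6.8 × 10^-9) = 22.80 million years.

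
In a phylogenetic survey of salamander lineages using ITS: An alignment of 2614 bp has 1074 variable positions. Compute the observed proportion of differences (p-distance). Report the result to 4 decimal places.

p = 1074/2614 = 0.410864… ≈ 0.4109 (to 4 d.p.).

0.4109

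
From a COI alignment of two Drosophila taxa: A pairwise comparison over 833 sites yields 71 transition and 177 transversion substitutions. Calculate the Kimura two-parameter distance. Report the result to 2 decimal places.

0.38

P = 71/833 ≈ 0.085234 and Q = 177/833 ≈ 0.212485.
Under the Kimura two-parameter model, d = −½ ln(1 − 2P − Q) − ¼ ln(1 − 2Q).
1 − 2P − Q = 0.617047, giving −½ ln(0.617047) = 0.241405.
1 − 2Q = 0.57503, giving −¼ ln(0.57503) = 0.138333.
d = 0.241405 + 0.138333 = 0.379738.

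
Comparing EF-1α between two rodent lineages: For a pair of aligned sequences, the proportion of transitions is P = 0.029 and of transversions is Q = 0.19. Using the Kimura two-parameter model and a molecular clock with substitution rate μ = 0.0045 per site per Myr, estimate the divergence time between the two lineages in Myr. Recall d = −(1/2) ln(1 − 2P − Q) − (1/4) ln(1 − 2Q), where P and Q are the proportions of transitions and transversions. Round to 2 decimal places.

29.11

Under the Kimura two-parameter model, d = −½ ln(1 − 2P − Q) − ¼ ln(1 − 2Q).
1 − 2P − Q = 0.752, giving −½ ln(0.752) = 0.142509.
1 − 2Q = 0.62, giving −¼ ln(0.62) = 0.119509.
d = 0.142509 + 0.119509 = 0.262018.
Under a molecular clock d = 2μt, so t = d/(2μ) = 0.262018 / (2 × 0.0045) = 29.11 Myr.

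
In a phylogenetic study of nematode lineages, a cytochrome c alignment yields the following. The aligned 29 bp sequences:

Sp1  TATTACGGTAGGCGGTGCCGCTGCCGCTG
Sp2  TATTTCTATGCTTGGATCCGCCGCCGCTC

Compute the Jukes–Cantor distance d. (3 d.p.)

The sequences differ at 11 of 29 sites, so p = 11/29 ≈ 0.37931.
d = −(3/4) ln(1 − 4p/3) = −0.75 ln(1 − 0.505747) = −0.75 ln(0.494253)
  = −0.75 × (-0.704708) = 0.528531 substitutions/site.

0.529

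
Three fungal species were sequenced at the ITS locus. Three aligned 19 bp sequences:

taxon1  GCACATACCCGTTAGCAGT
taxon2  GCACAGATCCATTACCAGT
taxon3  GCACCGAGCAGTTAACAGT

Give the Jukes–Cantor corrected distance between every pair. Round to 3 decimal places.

taxon1–taxon2: 4/19 sites differ → p ≈ 0.210526, d = −0.75 ln(1 − 0.280701) = 0.247109 ≈ 0.247.
taxon1–taxon3: 5/19 sites differ → p ≈ 0.263158, d = −0.75 ln(1 − 0.350877) = 0.324100 ≈ 0.324.
taxon2–taxon3: 5/19 sites differ → p ≈ 0.263158, d = −0.75 ln(1 − 0.350877) = 0.324100 ≈ 0.324.

d(taxon1,taxon2) = 0.247, d(taxon1,taxon3) = 0.324, d(taxon2,taxon3) = 0.324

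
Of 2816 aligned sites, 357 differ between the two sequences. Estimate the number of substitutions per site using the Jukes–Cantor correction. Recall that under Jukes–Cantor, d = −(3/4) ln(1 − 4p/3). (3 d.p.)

0.139

p = 357/2816 ≈ 0.126776.
d = −(3/4) ln(1 − 4p/3) = −0.75 ln(1 − 0.169035) = −0.75 ln(0.830965)
  = −0.75 × (-0.185168) = 0.138876 substitutions/site.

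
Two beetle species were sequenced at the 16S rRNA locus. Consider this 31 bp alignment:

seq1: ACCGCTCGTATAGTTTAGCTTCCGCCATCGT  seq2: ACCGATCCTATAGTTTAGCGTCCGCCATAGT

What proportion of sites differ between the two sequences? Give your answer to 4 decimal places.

0.1290

The sequences differ at 4 of 31 positions (sites 5, 8, 20, 29).
p = 4/31 = 0.129032… ≈ 0.1290 (to 4 d.p.).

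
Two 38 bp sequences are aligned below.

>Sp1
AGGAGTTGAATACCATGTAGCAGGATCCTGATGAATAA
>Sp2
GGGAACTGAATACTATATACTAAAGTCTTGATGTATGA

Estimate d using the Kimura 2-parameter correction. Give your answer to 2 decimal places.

Of 38 sites, 11 differences are transitions and 2 are transversions, so P = 11/38 ≈ 0.289474 and Q = 2/38 ≈ 0.052632.
Under the Kimura two-parameter model, d = −½ ln(1 − 2P − Q) − ¼ ln(1 − 2Q).
1 − 2P − Q = 0.36842, giving −½ ln(0.36842) = 0.499266.
1 − 2Q = 0.894736, giving −¼ ln(0.894736) = 0.027807.
d = 0.499266 + 0.027807 = 0.527073.

0.53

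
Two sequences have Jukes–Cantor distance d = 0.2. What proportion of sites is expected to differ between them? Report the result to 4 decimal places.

0.1756

p = (3/4)(1 − e^(−4d/3)) = 0.75 × (1 − e^(-0.266667)) = 0.75 × (1 − 0.765928) = 0.175554.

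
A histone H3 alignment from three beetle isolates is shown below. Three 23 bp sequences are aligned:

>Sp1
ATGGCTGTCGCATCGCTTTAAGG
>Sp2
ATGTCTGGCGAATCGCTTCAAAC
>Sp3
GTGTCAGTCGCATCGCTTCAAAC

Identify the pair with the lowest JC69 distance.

Sp2 and Sp3

Sp1–Sp2: 6/23 differ, p = 0.261, d = 0.321.
Sp1–Sp3: 6/23 differ, p = 0.261, d = 0.321.
Sp2–Sp3: 4/23 differ, p = 0.174, d = 0.198.
The smallest distance is between Sp2 and Sp3.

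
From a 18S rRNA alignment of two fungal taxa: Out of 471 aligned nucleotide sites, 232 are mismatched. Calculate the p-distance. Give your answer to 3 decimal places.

0.493

p = 232/471 = 0.492569… ≈ 0.493 (to 3 d.p.).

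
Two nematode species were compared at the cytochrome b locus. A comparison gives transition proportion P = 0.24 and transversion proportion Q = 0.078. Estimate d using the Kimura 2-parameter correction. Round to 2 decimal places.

0.45

Under the Kimura two-parameter model, d = −½ ln(1 − 2P − Q) − ¼ ln(1 − 2Q).
1 − 2P − Q = 0.442, giving −½ ln(0.442) = 0.408223.
1 − 2Q = 0.844, giving −¼ ln(0.844) = 0.042401.
d = 0.408223 + 0.042401 = 0.450624.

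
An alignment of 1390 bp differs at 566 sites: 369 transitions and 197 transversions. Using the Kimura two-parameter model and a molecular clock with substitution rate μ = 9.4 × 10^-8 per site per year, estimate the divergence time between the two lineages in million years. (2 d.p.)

3.41

P = 369/1390 ≈ 0.265468 and Q = 197/1390 ≈ 0.141727.
Under the Kimura two-parameter model, d = −½ ln(1 − 2P − Q) − ¼ ln(1 − 2Q).
1 − 2P − Q = 0.327337, giving −½ ln(0.327337) = 0.558383.
1 − 2Q = 0.716546, giving −¼ ln(0.716546) = 0.083328.
d = 0.558383 + 0.083328 = 0.641711.
Under a molecular clock d = 2μt, so t = d/(2μ) = 0.641711 / (2 × 9.4 × 10^-8) = 3.41 million years.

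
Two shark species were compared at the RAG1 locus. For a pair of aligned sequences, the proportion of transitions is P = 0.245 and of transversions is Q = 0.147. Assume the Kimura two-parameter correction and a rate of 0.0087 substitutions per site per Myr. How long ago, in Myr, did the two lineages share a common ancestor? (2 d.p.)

34.12

Under the Kimura two-parameter model, d = −½ ln(1 − 2P − Q) − ¼ ln(1 − 2Q).
1 − 2P − Q = 0.363, giving −½ ln(0.363) = 0.506676.
1 − 2Q = 0.706, giving −¼ ln(0.706) = 0.087035.
d = 0.506676 + 0.087035 = 0.593711.
Under a molecular clock d = 2μt, so t = d/(2μ) = 0.593711 / (2 × 0.0087) = 34.12 Myr.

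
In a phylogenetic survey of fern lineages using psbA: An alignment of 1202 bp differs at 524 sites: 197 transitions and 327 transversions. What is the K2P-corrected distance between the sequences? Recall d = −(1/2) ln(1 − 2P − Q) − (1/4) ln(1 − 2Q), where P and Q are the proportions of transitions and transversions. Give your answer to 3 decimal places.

0.654

P = 197/1202 ≈ 0.163894 and Q = 327/1202 ≈ 0.272047.
Under the Kimura two-parameter model, d = −½ ln(1 − 2P − Q) − ¼ ln(1 − 2Q).
1 − 2P − Q = 0.400165, giving −½ ln(0.400165) = 0.457939.
1 − 2Q = 0.455906, giving −¼ ln(0.455906) = 0.196367.
d = 0.457939 + 0.196367 = 0.654306.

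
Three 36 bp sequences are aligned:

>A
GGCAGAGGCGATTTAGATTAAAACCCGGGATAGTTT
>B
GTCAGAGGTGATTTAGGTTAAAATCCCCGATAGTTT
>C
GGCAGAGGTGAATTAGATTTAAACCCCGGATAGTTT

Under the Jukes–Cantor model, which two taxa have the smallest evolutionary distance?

A and C

A–B: 6/36 differ, p = 0.167, d = 0.188.
A–C: 4/36 differ, p = 0.111, d = 0.120.
B–C: 6/36 differ, p = 0.167, d = 0.188.
The smallest distance is between A and C.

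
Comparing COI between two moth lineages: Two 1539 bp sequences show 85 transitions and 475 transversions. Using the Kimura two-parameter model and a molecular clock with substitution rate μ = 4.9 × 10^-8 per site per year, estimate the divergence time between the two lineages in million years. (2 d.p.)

5.22

P = 85/1539 ≈ 0.055231 and Q = 475/1539 ≈ 0.308642.
Under the Kimura two-parameter model, d = −½ ln(1 − 2P − Q) − ¼ ln(1 − 2Q).
1 − 2P − Q = 0.580896, giving −½ ln(0.580896) = 0.271592.
1 − 2Q = 0.382716, giving −¼ ln(0.382716) = 0.240116.
d = 0.271592 + 0.240116 = 0.511708.
Under a molecular clock d = 2μt, so t = d/(2μ) = 0.511708 / (2 × 4.9 × 10^-8) = 5.22 million years.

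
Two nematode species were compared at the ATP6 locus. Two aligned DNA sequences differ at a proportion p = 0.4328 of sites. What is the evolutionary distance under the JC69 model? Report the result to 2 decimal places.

0.65

d = −(3/4) ln(1 − 4p/3) = −0.75 ln(1 − 0.577067) = −0.75 ln(0.422933)
  = −0.75 × (-0.860542) = 0.645407 substitutions/site.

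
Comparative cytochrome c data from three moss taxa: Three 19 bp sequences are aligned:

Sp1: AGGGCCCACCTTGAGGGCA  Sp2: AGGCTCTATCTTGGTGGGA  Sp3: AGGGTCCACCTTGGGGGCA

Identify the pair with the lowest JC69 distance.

Sp1 and Sp3

Sp1–Sp2: 7/19 differ, p = 0.368, d = 0.507.
Sp1–Sp3: 2/19 differ, p = 0.105, d = 0.113.
Sp2–Sp3: 5/19 differ, p = 0.263, d = 0.324.
The smallest distance is between Sp1 and Sp3.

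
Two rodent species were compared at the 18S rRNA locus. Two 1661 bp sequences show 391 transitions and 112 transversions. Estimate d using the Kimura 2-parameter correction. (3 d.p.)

P = 391/1661 ≈ 0.2354 and Q = 112/1661 ≈ 0.067429.
Under the Kimura two-parameter model, d = −½ ln(1 − 2P − Q) − ¼ ln(1 − 2Q).
1 − 2P − Q = 0.461771, giving −½ ln(0.461771) = 0.386343.
1 − 2Q = 0.865142, giving −¼ ln(0.865142) = 0.036215.
d = 0.386343 + 0.036215 = 0.422558.

0.423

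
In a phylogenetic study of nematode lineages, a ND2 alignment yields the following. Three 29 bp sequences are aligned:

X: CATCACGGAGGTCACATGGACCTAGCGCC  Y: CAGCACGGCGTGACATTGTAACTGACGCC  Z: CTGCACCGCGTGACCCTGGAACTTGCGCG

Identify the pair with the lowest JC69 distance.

X–Y: 12/29 differ, p = 0.414, d = 0.602.
X–Z: 12/29 differ, p = 0.414, d = 0.602.
Y–Z: 8/29 differ, p = 0.276, d = 0.344.
The smallest distance is between Y and Z.

Y and Z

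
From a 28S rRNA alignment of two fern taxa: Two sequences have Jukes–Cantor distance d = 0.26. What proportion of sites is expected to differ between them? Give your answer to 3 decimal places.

0.220

p = (3/4)(1 − e^(−4d/3)) = 0.75 × (1 − e^(-0.346667)) = 0.75 × (1 − 0.707041) = 0.219719.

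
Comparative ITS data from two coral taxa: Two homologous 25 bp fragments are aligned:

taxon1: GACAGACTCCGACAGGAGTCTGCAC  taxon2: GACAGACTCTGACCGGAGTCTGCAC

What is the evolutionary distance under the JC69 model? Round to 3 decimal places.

The sequences differ at 2 of 25 sites (10, 14), so p = 2/25 = 0.08.
d = −(3/4) ln(1 − 4p/3) = −0.75 ln(1 − 0.106667) = −0.75 ln(0.893333)
  = −0.75 × (-0.112796) = 0.084597 substitutions/site.

0.085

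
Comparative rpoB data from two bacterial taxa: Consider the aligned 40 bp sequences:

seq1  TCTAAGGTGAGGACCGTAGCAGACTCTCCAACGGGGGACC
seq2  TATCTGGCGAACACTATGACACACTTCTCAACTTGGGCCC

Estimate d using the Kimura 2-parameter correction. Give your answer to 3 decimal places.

Of 40 sites, 9 differences are transitions and 8 are transversions, so P = 9/40 = 0.225 and Q = 8/40 = 0.2.
Under the Kimura two-parameter model, d = −½ ln(1 − 2P − Q) − ¼ ln(1 − 2Q).
1 − 2P − Q = 0.35, giving −½ ln(0.35) = 0.524911.
1 − 2Q = 0.6, giving −¼ ln(0.6) = 0.127706.
d = 0.524911 + 0.127706 = 0.652617.

0.653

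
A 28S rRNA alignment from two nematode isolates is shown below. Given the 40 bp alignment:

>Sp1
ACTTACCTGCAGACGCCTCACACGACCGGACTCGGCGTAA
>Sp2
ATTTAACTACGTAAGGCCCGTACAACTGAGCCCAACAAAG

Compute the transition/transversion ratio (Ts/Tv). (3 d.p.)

3.000

Transitions are A↔G and C↔T; transversions are all other mismatches.
Transitions: 15. Transversions: 5.
R = 15/5 = 3.000.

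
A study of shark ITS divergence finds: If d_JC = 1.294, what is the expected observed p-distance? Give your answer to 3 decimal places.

0.616

p = (3/4)(1 − e^(−4d/3)) = 0.75 × (1 − e^(-1.725333)) = 0.75 × (1 − 0.178114) = 0.616415.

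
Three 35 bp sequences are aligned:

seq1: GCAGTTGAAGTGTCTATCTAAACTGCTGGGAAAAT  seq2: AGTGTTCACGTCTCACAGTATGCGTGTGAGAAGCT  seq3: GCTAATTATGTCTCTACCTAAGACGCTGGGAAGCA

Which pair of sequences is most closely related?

seq1–seq2: 18/35 differ, p = 0.514, d = 0.868.
seq1–seq3: 13/35 differ, p = 0.371, d = 0.513.
seq2–seq3: 17/35 differ, p = 0.486, d = 0.782.
The smallest distance is between seq1 and seq3.

seq1 and seq3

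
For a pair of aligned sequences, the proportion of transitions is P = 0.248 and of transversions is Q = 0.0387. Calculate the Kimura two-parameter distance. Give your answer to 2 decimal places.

0.40

Under the Kimura two-parameter model, d = −½ ln(1 − 2P − Q) − ¼ ln(1 − 2Q).
1 − 2P − Q = 0.4653, giving −½ ln(0.4653) = 0.382536.
1 − 2Q = 0.9226, giving −¼ ln(0.9226) = 0.020140.
d = 0.382536 + 0.020140 = 0.402676.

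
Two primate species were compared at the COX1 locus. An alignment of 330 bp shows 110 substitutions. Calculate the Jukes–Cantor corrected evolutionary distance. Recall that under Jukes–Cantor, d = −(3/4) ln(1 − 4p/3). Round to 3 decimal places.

0.441

p = 110/330 ≈ 0.333333.
d = −(3/4) ln(1 − 4p/3) = −0.75 ln(1 − 0.444444) = −0.75 ln(0.555556)
  = −0.75 × (-0.587786) = 0.440840 substitutions/site.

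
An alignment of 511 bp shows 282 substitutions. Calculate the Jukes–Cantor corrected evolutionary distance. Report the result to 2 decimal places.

p = 282/511 ≈ 0.551859.
d = −(3/4) ln(1 − 4p/3) = −0.75 ln(1 − 0.735812) = −0.75 ln(0.264188)
  = −0.75 × (-1.331094) = 0.998321 substitutions/site.

1.00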